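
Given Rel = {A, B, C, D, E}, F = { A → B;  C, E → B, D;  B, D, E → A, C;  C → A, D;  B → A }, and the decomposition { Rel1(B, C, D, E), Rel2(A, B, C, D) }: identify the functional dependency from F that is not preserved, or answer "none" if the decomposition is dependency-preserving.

none

A → B lies within Rel2.
C, E → B, D lies within Rel1.
B, D, E → A, C: restricted closure across fragments reaches A, C.
C → A, D lies within Rel2.
B → A lies within Rel2.
Every dependency is enforceable on the fragments, so the decomposition is dependency-preserving.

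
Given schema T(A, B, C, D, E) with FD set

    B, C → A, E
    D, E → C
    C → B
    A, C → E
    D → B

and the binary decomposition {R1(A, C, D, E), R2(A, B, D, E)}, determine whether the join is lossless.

Yes

Common attributes: R1 ∩ R2 = {A, D, E}.
Closure of {A, D, E}: D, E → C applies, adding C; C → B applies, adding B. So (A, D, E)⁺ = {A, B, C, D, E}.
This closure contains every attribute of R1, so R1 ∩ R2 → R1. The join is lossless.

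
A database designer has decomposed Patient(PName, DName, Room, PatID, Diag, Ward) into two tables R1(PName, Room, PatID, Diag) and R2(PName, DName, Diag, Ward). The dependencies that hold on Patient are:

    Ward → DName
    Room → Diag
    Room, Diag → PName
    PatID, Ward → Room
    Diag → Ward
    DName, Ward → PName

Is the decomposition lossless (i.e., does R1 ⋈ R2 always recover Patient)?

Yes

Common attributes: R1 ∩ R2 = {PName, Diag}.
Closure of {PName, Diag}: Diag → Ward applies, adding Ward; Ward → DName applies, adding DName. So (PName, Diag)⁺ = {PName, DName, Diag, Ward}.
This closure contains every attribute of R2, so R1 ∩ R2 → R2. The join is lossless.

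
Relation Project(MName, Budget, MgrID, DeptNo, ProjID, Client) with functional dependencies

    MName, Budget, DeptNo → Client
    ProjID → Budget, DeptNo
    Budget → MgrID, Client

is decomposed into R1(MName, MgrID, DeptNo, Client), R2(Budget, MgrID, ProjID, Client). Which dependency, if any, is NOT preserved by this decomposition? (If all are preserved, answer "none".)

Check ProjID → Budget, DeptNo: no single fragment contains all of {Budget, DeptNo, ProjID}, and the restricted closure of {ProjID} across the fragments never reaches {Budget, DeptNo}.
MName, Budget, DeptNo → Client is preserved.
Budget → MgrID, Client is preserved.

ProjID → Budget, DeptNo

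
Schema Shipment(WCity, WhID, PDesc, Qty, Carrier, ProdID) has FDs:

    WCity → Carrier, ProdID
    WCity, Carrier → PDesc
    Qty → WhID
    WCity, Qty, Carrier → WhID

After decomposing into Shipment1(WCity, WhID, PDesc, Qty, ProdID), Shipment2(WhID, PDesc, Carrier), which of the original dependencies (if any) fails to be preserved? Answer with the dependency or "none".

WCity → Carrier, ProdID

Check WCity → Carrier, ProdID: no single fragment contains all of {WCity, Carrier, ProdID}, and the restricted closure of {WCity} across the fragments never reaches {Carrier, ProdID}.
WCity, Carrier → PDesc is preserved.
Qty → WhID is preserved.
WCity, Qty, Carrier → WhID is preserved.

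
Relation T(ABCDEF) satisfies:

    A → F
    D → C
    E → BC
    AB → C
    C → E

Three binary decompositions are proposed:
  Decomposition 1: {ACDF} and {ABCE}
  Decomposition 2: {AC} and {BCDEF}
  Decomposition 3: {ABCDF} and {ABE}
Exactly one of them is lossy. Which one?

Decomposition 1: common = {AC}, closure = {ABCEF} → lossless.
Decomposition 2: common = {C}, closure = {BCE} → lossy.
Decomposition 3: common = {AB}, closure = {ABCEF} → lossless.

Decomposition 2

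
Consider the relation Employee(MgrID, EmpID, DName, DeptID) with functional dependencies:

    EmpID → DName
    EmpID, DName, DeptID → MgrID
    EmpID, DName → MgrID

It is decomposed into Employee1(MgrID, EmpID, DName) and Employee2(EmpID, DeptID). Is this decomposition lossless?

Common attributes: Employee1 ∩ Employee2 = {EmpID}.
Closure of {EmpID}: EmpID → DName applies, adding DName; EmpID, DName → MgrID applies, adding MgrID. So (EmpID)⁺ = {MgrID, EmpID, DName}.
This closure contains every attribute of Employee1, so Employee1 ∩ Employee2 → Employee1. The join is lossless.

Yes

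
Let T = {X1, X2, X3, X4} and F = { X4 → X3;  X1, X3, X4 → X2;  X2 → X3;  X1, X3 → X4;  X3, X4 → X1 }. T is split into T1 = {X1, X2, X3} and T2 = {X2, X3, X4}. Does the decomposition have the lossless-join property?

Common attributes: T1 ∩ T2 = {X2, X3}.
No dependency enlarges {X2, X3}, so (X2, X3)⁺ = {X2, X3}.
The closure contains neither all of T1 = {X1, X2, X3} nor all of T2 = {X2, X3, X4}, so the common attributes are not a superkey of either fragment. The join is lossy.

No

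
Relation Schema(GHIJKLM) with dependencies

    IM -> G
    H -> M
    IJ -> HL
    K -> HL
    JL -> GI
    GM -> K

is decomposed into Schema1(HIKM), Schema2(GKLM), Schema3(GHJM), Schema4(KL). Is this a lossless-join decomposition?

Chase test. Columns are GHIJKLM; row i has aⱼ where attribute j ∈ Schemai, else bᵢⱼ.
Initial tableau (one row per fragment):
  row 1: b11 a2 a3 b14 a5 b16 a7
  row 2: a1 b22 b23 b24 a5 a6 a7
  row 3: a1 a2 b33 a4 b35 b36 a7
  row 4: b41 b42 b43 b44 a5 a6 b47
Rows 1 and 2 agree on K; apply K→HL and equate their HL entries.
Rows 1 and 4 agree on K; apply K→HL and equate their HL entries.
Rows 2 and 3 agree on GM; apply GM→K and equate their K entries.
Rows 1 and 4 agree on H; apply H→M and equate their M entries.
Rows 1 and 3 agree on K; apply K→HL and equate their HL entries.
No row becomes fully distinguished — the join is lossy.

No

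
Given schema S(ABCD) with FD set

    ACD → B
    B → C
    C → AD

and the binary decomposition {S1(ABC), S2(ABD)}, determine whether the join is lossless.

Yes

Common attributes: S1 ∩ S2 = {AB}.
Closure of {AB}: B → C applies, adding C; C → AD applies, adding D. So (AB)⁺ = {ABCD}.
This closure contains every attribute of S1, so S1 ∩ S2 → S1. The join is lossless.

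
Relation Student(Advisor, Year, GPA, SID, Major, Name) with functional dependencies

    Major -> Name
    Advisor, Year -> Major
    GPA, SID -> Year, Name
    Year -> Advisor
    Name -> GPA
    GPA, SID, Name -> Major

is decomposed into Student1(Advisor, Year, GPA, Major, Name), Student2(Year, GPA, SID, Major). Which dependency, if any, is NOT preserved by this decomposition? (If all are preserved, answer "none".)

Major → Name lies within Student1.
Advisor, Year → Major lies within Student1.
GPA, SID → Year, Name: restricted closure across fragments reaches Year, Name.
Year → Advisor lies within Student1.
Name → GPA lies within Student1.
GPA, SID, Name → Major: restricted closure across fragments reaches Major.
Every dependency is enforceable on the fragments, so the decomposition is dependency-preserving.

none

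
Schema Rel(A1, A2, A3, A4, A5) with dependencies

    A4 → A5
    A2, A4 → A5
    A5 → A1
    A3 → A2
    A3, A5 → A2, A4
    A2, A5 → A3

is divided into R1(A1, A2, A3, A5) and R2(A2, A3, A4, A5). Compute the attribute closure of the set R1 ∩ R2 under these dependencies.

A1, A2, A3, A4, A5

R1 ∩ R2 = {A2, A3, A5}.
A5 → A1 applies, adding A1
A3, A5 → A2, A4 applies, adding A4
Closure: {A1, A2, A3, A4, A5}.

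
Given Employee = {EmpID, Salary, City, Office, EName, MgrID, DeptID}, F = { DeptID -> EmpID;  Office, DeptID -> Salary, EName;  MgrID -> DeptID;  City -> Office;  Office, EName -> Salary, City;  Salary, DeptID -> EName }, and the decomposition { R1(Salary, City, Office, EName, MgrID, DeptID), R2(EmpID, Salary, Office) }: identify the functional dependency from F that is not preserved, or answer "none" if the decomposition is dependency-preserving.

DeptID -> EmpID

Check DeptID → EmpID: no single fragment contains all of {EmpID, DeptID}, and the restricted closure of {DeptID} across the fragments never reaches {EmpID}.
Office, DeptID → Salary, EName is preserved.
MgrID → DeptID is preserved.
City → Office is preserved.
Office, EName → Salary, City is preserved.
Salary, DeptID → EName is preserved.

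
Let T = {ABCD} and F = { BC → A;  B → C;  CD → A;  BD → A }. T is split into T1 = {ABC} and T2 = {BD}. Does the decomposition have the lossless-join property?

Yes

Common attributes: T1 ∩ T2 = {B}.
Closure of {B}: B → C applies, adding C; BC → A applies, adding A. So (B)⁺ = {ABC}.
This closure contains every attribute of T1, so T1 ∩ T2 → T1. The join is lossless.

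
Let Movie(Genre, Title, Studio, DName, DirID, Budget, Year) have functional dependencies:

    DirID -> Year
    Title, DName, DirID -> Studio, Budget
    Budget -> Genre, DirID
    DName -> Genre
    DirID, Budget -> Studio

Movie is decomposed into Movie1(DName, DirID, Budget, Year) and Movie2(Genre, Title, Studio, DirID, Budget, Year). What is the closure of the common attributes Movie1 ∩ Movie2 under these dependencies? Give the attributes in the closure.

Genre, Studio, DirID, Budget, Year

Movie1 ∩ Movie2 = {DirID, Budget, Year}.
Budget → Genre, DirID applies, adding Genre
DirID, Budget → Studio applies, adding Studio
Closure: {Genre, Studio, DirID, Budget, Year}.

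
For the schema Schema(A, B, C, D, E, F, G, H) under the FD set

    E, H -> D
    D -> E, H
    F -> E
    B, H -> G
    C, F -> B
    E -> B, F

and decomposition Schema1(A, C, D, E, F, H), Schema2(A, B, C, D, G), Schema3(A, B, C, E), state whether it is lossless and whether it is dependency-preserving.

lossless but not dependency-preserving

Lossless test (chase): Rows 1 and 2 agree on D; apply D→E, H and equate their E, H entries. Rows 1 and 2 agree on E; apply E→B, F and equate their B, F entries. Rows 1 and 3 agree on E; apply E→B, F and equate their B, F entries. Rows 1 and 2 agree on B, H; apply B, H→G and equate their G entries. Row 1 is now all distinguished symbols — the join is lossless.
Dependency preservation: the restricted closure of {B, H} across the fragments never reaches {G}, so B, H → G cannot be enforced without a join — not preserved.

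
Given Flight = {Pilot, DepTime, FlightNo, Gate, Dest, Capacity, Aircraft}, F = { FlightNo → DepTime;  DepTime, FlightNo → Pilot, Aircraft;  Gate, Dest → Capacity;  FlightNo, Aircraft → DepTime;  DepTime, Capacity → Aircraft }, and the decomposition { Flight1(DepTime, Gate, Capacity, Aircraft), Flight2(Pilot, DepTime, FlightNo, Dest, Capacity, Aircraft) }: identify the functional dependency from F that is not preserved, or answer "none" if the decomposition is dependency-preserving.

Check Gate, Dest → Capacity: no single fragment contains all of {Gate, Dest, Capacity}, and the restricted closure of {Gate, Dest} across the fragments never reaches {Capacity}.
FlightNo → DepTime is preserved.
DepTime, FlightNo → Pilot, Aircraft is preserved.
FlightNo, Aircraft → DepTime is preserved.
DepTime, Capacity → Aircraft is preserved.

Gate, Dest → Capacity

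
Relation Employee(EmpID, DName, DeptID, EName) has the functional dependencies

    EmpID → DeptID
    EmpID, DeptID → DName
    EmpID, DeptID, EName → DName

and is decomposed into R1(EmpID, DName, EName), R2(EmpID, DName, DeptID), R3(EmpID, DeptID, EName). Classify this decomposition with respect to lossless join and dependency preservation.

Lossless test (chase): Rows 1 and 2 agree on EmpID; apply EmpID→DeptID and equate their DeptID entries. Rows 1 and 3 agree on EmpID, DeptID; apply EmpID, DeptID→DName and equate their DName entries. Row 1 is now all distinguished symbols — the join is lossless.
Dependency preservation: EmpID, DeptID, EName → DName is not contained in any single fragment, but the restricted closure of its left-hand side across the fragments still reaches the right-hand side; the remaining FDs each lie inside some fragment. All dependencies are preserved.

lossless and dependency-preserving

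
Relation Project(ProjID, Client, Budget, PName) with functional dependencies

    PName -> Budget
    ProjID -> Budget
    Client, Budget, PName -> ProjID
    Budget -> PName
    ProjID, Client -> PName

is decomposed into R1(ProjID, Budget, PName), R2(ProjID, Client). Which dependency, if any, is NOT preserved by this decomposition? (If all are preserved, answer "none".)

Client, Budget, PName -> ProjID

Check Client, Budget, PName → ProjID: no single fragment contains all of {ProjID, Client, Budget, PName}, and the restricted closure of {Client, Budget, PName} across the fragments never reaches {ProjID}.
PName → Budget is preserved.
ProjID → Budget is preserved.
Budget → PName is preserved.
ProjID, Client → PName is preserved.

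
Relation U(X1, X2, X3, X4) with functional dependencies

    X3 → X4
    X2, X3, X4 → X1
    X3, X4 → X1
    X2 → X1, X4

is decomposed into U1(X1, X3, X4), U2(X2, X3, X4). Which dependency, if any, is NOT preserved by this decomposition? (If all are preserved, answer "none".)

X2 → X1, X4

Check X2 → X1, X4: no single fragment contains all of {X1, X2, X4}, and the restricted closure of {X2} across the fragments never reaches {X1, X4}.
X3 → X4 is preserved.
X2, X3, X4 → X1 is preserved.
X3, X4 → X1 is preserved.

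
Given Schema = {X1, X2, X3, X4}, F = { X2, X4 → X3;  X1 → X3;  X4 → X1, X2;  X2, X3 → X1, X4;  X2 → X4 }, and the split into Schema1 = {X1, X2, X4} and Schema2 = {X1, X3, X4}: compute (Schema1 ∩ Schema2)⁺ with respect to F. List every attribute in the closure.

Schema1 ∩ Schema2 = {X1, X4}.
X1 → X3 applies, adding X3
X4 → X1, X2 applies, adding X2
Closure: {X1, X2, X3, X4}.

X1, X2, X3, X4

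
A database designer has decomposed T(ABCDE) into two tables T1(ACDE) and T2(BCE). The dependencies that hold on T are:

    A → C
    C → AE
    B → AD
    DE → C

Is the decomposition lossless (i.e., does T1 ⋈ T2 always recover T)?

Common attributes: T1 ∩ T2 = {CE}.
Closure of {CE}: C → AE applies, adding A. So (CE)⁺ = {ACE}.
The closure contains neither all of T1 = {ACDE} nor all of T2 = {BCE}, so the common attributes are not a superkey of either fragment. The join is lossy.

No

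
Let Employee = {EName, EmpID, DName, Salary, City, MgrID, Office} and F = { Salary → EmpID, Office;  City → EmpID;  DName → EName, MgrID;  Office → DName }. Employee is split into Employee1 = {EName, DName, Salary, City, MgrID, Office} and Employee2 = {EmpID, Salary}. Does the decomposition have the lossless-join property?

Common attributes: Employee1 ∩ Employee2 = {Salary}.
Closure of {Salary}: Salary → EmpID, Office applies, adding EmpID, Office; Office → DName applies, adding DName; DName → EName, MgrID applies, adding EName, MgrID. So (Salary)⁺ = {EName, EmpID, DName, Salary, MgrID, Office}.
This closure contains every attribute of Employee2, so Employee1 ∩ Employee2 → Employee2. The join is lossless.

Yes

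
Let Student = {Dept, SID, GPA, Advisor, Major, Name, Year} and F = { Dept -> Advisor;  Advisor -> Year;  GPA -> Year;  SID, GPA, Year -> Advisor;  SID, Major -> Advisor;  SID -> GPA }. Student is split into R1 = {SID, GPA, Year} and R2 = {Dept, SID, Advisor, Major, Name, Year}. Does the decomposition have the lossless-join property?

Yes

Common attributes: R1 ∩ R2 = {SID, Year}.
Closure of {SID, Year}: SID → GPA applies, adding GPA; SID, GPA, Year → Advisor applies, adding Advisor. So (SID, Year)⁺ = {SID, GPA, Advisor, Year}.
This closure contains every attribute of R1, so R1 ∩ R2 → R1. The join is lossless.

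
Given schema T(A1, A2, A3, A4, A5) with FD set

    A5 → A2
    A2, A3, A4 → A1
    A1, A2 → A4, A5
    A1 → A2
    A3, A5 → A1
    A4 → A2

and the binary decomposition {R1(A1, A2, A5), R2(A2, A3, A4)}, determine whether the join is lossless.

Common attributes: R1 ∩ R2 = {A2}.
No dependency enlarges {A2}, so (A2)⁺ = {A2}.
The closure contains neither all of R1 = {A1, A2, A5} nor all of R2 = {A2, A3, A4}, so the common attributes are not a superkey of either fragment. The join is lossy.

No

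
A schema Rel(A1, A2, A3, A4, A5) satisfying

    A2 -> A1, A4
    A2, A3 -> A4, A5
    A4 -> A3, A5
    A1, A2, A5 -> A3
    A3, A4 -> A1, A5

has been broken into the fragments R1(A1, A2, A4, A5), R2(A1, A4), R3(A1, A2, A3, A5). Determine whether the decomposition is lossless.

Yes

Chase test. Columns are A1, A2, A3, A4, A5; row i has aⱼ where attribute j ∈ Ri, else bᵢⱼ.
Initial tableau (one row per fragment):
  row 1: a1 a2 b13 a4 a5
  row 2: a1 b22 b23 a4 b25
  row 3: a1 a2 a3 b34 a5
Rows 1 and 3 agree on A2; apply A2→A1, A4 and equate their A1, A4 entries.
Rows 1 and 2 agree on A4; apply A4→A3, A5 and equate their A3, A5 entries.
Rows 1 and 3 agree on A4; apply A4→A3, A5 and equate their A3, A5 entries.
Row 1 is now all distinguished symbols — the join is lossless.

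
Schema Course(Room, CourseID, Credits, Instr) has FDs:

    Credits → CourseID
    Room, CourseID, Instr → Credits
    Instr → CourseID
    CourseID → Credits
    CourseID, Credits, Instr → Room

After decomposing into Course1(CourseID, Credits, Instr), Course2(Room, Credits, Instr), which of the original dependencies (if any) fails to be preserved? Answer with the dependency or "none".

none

Credits → CourseID lies within Course1.
Room, CourseID, Instr → Credits: restricted closure across fragments reaches Credits.
Instr → CourseID lies within Course1.
CourseID → Credits lies within Course1.
CourseID, Credits, Instr → Room: restricted closure across fragments reaches Room.
Every dependency is enforceable on the fragments, so the decomposition is dependency-preserving.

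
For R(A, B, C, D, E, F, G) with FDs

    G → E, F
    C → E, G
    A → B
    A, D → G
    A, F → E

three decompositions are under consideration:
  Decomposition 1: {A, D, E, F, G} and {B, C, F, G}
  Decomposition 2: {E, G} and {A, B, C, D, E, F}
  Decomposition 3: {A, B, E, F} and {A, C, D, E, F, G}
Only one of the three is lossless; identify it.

Decomposition 3

Decomposition 1: common = {F, G}, closure = {E, F, G} → lossy.
Decomposition 2: common = {E}, closure = {E} → lossy.
Decomposition 3: common = {A, E, F}, closure = {A, B, E, F} → lossless.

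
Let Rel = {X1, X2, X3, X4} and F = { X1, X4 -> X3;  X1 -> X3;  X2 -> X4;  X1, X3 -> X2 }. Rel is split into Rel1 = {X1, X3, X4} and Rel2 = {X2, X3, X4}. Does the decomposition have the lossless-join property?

Common attributes: Rel1 ∩ Rel2 = {X3, X4}.
No dependency enlarges {X3, X4}, so (X3, X4)⁺ = {X3, X4}.
The closure contains neither all of Rel1 = {X1, X3, X4} nor all of Rel2 = {X2, X3, X4}, so the common attributes are not a superkey of either fragment. The join is lossy.

No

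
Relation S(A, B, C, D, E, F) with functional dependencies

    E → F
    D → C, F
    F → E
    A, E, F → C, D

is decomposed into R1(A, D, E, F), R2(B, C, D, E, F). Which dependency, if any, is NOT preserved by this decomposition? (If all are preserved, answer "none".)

none

E → F lies within R1.
D → C, F lies within R2.
F → E lies within R1.
A, E, F → C, D: restricted closure across fragments reaches C, D.
Every dependency is enforceable on the fragments, so the decomposition is dependency-preserving.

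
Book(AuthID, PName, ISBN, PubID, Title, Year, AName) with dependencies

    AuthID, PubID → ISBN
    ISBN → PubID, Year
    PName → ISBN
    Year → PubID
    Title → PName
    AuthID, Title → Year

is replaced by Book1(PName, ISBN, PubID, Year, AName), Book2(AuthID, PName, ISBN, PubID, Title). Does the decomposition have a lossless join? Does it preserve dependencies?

lossy but dependency-preserving

Lossless test: (PName, ISBN, PubID)⁺ = {PName, ISBN, PubID, Year}, which is a superkey of neither fragment — lossy.
Dependency preservation: AuthID, Title → Year is not contained in any single fragment, but the restricted closure of its left-hand side across the fragments still reaches the right-hand side; the remaining FDs each lie inside some fragment. All dependencies are preserved.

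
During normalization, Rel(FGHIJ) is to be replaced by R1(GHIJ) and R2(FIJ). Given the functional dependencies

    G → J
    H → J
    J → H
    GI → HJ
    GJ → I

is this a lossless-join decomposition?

No

Common attributes: R1 ∩ R2 = {IJ}.
Closure of {IJ}: J → H applies, adding H. So (IJ)⁺ = {HIJ}.
The closure contains neither all of R1 = {GHIJ} nor all of R2 = {FIJ}, so the common attributes are not a superkey of either fragment. The join is lossy.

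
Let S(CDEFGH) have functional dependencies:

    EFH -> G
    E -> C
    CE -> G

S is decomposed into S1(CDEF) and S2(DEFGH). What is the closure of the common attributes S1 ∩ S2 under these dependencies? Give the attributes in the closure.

S1 ∩ S2 = {DEF}.
E → C applies, adding C
CE → G applies, adding G
Closure: {CDEFG}.

CDEFG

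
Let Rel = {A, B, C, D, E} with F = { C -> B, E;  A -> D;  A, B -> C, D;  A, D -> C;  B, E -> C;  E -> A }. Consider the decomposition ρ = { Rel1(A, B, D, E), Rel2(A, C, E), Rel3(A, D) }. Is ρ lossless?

Chase test. Columns are A, B, C, D, E; row i has aⱼ where attribute j ∈ Reli, else bᵢⱼ.
Initial tableau (one row per fragment):
  row 1: a1 a2 b13 a4 a5
  row 2: a1 b22 a3 b24 a5
  row 3: a1 b32 b33 a4 b35
Rows 1 and 2 agree on A; apply A→D and equate their D entries.
Rows 1 and 2 agree on A, D; apply A, D→C and equate their C entries.
Rows 1 and 3 agree on A, D; apply A, D→C and equate their C entries.
Rows 1 and 2 agree on C; apply C→B, E and equate their B, E entries.
Rows 1 and 3 agree on C; apply C→B, E and equate their B, E entries.
Row 1 is now all distinguished symbols — the join is lossless.

Yes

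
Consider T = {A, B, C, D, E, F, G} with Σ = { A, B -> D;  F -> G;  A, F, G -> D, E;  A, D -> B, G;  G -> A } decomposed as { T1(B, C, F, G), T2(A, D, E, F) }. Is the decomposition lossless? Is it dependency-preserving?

lossless but not dependency-preserving

Lossless test: (F)⁺ = {A, B, D, E, F, G}, which contains all of one fragment — lossless.
Dependency preservation: the restricted closure of {A, B} across the fragments never reaches {D}, so A, B → D cannot be enforced without a join — not preserved.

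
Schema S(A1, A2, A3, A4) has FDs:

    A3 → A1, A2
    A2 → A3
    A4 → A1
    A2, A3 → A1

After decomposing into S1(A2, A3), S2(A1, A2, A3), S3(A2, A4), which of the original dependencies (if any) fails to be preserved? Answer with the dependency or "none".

A4 → A1

Check A4 → A1: no single fragment contains all of {A1, A4}, and the restricted closure of {A4} across the fragments never reaches {A1}.
A3 → A1, A2 is preserved.
A2 → A3 is preserved.
A2, A3 → A1 is preserved.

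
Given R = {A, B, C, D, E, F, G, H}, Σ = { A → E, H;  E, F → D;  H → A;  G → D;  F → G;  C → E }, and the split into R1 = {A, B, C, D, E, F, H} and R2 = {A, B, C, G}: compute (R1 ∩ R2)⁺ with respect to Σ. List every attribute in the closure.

A, B, C, E, H

R1 ∩ R2 = {A, B, C}.
A → E, H applies, adding E, H
Closure: {A, B, C, E, H}.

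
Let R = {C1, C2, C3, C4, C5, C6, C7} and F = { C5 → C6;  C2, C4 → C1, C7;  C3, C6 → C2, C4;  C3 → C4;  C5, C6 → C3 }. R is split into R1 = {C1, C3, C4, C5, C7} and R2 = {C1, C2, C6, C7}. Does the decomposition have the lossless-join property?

Common attributes: R1 ∩ R2 = {C1, C7}.
No dependency enlarges {C1, C7}, so (C1, C7)⁺ = {C1, C7}.
The closure contains neither all of R1 = {C1, C3, C4, C5, C7} nor all of R2 = {C1, C2, C6, C7}, so the common attributes are not a superkey of either fragment. The join is lossy.

No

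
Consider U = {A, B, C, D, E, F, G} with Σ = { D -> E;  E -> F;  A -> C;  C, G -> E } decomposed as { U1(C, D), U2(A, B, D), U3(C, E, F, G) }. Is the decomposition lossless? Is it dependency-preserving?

lossy and not dependency-preserving

Lossless test (chase): Rows 1 and 2 agree on D; apply D→E and equate their E entries. Rows 1 and 2 agree on E; apply E→F and equate their F entries. No row becomes fully distinguished — the join is lossy.
Dependency preservation: the restricted closure of {D} across the fragments never reaches {E}, so D → E cannot be enforced without a join — not preserved.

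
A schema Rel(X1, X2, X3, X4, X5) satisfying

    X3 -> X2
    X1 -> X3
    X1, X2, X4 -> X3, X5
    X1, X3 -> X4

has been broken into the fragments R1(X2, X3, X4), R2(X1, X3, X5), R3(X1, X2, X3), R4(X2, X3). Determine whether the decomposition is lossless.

Chase test. Columns are X1, X2, X3, X4, X5; row i has aⱼ where attribute j ∈ Ri, else bᵢⱼ.
Initial tableau (one row per fragment):
  row 1: b11 a2 a3 a4 b15
  row 2: a1 b22 a3 b24 a5
  row 3: a1 a2 a3 b34 b35
  row 4: b41 a2 a3 b44 b45
Rows 1 and 2 agree on X3; apply X3→X2 and equate their X2 entries.
Rows 2 and 3 agree on X1, X3; apply X1, X3→X4 and equate their X4 entries.
Rows 2 and 3 agree on X1, X2, X4; apply X1, X2, X4→X3, X5 and equate their X3, X5 entries.
No row becomes fully distinguished — the join is lossy.

No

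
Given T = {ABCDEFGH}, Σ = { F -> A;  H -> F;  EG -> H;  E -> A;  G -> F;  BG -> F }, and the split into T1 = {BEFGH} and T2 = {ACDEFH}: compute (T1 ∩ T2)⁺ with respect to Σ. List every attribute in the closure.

AEFH

T1 ∩ T2 = {EFH}.
F → A applies, adding A
Closure: {AEFH}.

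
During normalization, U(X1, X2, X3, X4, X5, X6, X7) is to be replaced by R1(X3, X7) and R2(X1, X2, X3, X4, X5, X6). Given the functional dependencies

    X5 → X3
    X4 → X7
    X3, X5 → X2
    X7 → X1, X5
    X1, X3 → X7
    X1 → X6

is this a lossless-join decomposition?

No

Common attributes: R1 ∩ R2 = {X3}.
No dependency enlarges {X3}, so (X3)⁺ = {X3}.
The closure contains neither all of R1 = {X3, X7} nor all of R2 = {X1, X2, X3, X4, X5, X6}, so the common attributes are not a superkey of either fragment. The join is lossy.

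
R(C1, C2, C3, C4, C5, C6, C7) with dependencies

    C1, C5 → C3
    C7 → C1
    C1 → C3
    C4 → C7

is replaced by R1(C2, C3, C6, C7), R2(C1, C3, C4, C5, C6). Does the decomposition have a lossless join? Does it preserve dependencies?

Lossless test: (C3, C6)⁺ = {C3, C6}, which is a superkey of neither fragment — lossy.
Dependency preservation: the restricted closure of {C7} across the fragments never reaches {C1}, so C7 → C1 cannot be enforced without a join — not preserved.

lossy and not dependency-preserving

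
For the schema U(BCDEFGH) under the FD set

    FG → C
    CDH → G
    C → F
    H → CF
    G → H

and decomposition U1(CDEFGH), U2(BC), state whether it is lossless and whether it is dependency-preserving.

lossy but dependency-preserving

Lossless test: (C)⁺ = {CF}, which is a superkey of neither fragment — lossy.
Dependency preservation: every FD's attributes lie within a single fragment, so each can be enforced locally — preserved.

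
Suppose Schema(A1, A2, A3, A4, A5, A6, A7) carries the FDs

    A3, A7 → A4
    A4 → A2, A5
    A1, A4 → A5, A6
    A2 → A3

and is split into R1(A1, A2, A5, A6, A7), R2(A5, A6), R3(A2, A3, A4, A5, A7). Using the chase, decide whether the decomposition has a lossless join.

Yes

Chase test. Columns are A1, A2, A3, A4, A5, A6, A7; row i has aⱼ where attribute j ∈ Ri, else bᵢⱼ.
Initial tableau (one row per fragment):
  row 1: a1 a2 b13 b14 a5 a6 a7
  row 2: b21 b22 b23 b24 a5 a6 b27
  row 3: b31 a2 a3 a4 a5 b36 a7
Rows 1 and 3 agree on A2; apply A2→A3 and equate their A3 entries.
Rows 1 and 3 agree on A3, A7; apply A3, A7→A4 and equate their A4 entries.
Row 1 is now all distinguished symbols — the join is lossless.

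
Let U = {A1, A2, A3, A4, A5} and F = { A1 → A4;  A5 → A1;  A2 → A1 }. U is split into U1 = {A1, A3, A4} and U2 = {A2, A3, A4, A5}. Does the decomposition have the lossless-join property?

Common attributes: U1 ∩ U2 = {A3, A4}.
No dependency enlarges {A3, A4}, so (A3, A4)⁺ = {A3, A4}.
The closure contains neither all of U1 = {A1, A3, A4} nor all of U2 = {A2, A3, A4, A5}, so the common attributes are not a superkey of either fragment. The join is lossy.

No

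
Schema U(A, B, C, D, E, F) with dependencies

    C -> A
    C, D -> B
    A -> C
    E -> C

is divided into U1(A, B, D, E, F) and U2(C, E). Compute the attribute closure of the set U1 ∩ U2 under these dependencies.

A, C, E

U1 ∩ U2 = {E}.
E → C applies, adding C
C → A applies, adding A
Closure: {A, C, E}.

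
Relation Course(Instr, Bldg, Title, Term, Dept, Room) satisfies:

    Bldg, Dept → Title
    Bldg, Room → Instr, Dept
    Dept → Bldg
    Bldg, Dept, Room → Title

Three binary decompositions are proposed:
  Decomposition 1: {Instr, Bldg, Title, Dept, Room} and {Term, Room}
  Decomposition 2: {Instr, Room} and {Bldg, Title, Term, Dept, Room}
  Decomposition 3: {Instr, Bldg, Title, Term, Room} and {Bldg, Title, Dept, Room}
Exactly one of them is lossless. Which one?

Decomposition 1: common = {Room}, closure = {Room} → lossy.
Decomposition 2: common = {Room}, closure = {Room} → lossy.
Decomposition 3: common = {Bldg, Title, Room}, closure = {Instr, Bldg, Title, Dept, Room} → lossless.

Decomposition 3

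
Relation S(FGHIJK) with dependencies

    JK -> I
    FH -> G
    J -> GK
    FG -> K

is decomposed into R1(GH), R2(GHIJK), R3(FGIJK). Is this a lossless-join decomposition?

No

Chase test. Columns are FGHIJK; row i has aⱼ where attribute j ∈ Ri, else bᵢⱼ.
Initial tableau (one row per fragment):
  row 1: b11 a2 a3 b14 b15 b16
  row 2: b21 a2 a3 a4 a5 a6
  row 3: a1 a2 b33 a4 a5 a6
No row becomes fully distinguished — the join is lossy.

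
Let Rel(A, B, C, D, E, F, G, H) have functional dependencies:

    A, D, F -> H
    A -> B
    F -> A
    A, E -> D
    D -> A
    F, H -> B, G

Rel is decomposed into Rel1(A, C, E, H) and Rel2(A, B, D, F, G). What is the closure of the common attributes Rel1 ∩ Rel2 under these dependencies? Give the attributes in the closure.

Rel1 ∩ Rel2 = {A}.
A → B applies, adding B
Closure: {A, B}.

A, B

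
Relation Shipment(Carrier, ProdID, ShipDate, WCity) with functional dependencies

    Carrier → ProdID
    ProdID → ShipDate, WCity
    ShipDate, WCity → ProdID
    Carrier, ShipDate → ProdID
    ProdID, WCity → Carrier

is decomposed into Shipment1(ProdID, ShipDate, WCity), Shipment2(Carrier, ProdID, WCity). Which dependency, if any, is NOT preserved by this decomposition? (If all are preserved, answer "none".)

none

Carrier → ProdID lies within Shipment2.
ProdID → ShipDate, WCity lies within Shipment1.
ShipDate, WCity → ProdID lies within Shipment1.
Carrier, ShipDate → ProdID: restricted closure across fragments reaches ProdID.
ProdID, WCity → Carrier lies within Shipment2.
Every dependency is enforceable on the fragments, so the decomposition is dependency-preserving.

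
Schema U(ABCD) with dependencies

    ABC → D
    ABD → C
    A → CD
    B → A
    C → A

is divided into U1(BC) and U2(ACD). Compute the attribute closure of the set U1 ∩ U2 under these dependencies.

U1 ∩ U2 = {C}.
C → A applies, adding A
A → CD applies, adding D
Closure: {ACD}.

ACD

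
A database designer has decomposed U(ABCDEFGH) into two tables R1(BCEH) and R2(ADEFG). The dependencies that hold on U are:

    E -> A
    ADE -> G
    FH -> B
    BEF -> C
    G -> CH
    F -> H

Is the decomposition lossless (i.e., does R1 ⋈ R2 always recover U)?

Common attributes: R1 ∩ R2 = {E}.
Closure of {E}: E → A applies, adding A. So (E)⁺ = {AE}.
The closure contains neither all of R1 = {BCEH} nor all of R2 = {ADEFG}, so the common attributes are not a superkey of either fragment. The join is lossy.

No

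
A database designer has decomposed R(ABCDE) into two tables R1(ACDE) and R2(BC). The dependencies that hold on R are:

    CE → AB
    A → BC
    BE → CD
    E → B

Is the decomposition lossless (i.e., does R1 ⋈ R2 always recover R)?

Common attributes: R1 ∩ R2 = {C}.
No dependency enlarges {C}, so (C)⁺ = {C}.
The closure contains neither all of R1 = {ACDE} nor all of R2 = {BC}, so the common attributes are not a superkey of either fragment. The join is lossy.

No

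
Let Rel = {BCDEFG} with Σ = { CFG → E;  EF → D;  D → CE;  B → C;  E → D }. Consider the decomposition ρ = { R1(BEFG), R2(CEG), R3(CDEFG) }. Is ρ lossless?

Chase test. Columns are BCDEFG; row i has aⱼ where attribute j ∈ Ri, else bᵢⱼ.
Initial tableau (one row per fragment):
  row 1: a1 b12 b13 a4 a5 a6
  row 2: b21 a2 b23 a4 b25 a6
  row 3: b31 a2 a3 a4 a5 a6
Rows 1 and 3 agree on EF; apply EF→D and equate their D entries.
Rows 1 and 3 agree on D; apply D→CE and equate their CE entries.
Rows 1 and 2 agree on E; apply E→D and equate their D entries.
Row 1 is now all distinguished symbols — the join is lossless.

Yes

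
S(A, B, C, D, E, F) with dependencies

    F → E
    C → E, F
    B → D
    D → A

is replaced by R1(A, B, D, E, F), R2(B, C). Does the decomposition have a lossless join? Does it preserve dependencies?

Lossless test: (B)⁺ = {A, B, D}, which is a superkey of neither fragment — lossy.
Dependency preservation: the restricted closure of {C} across the fragments never reaches {E, F}, so C → E, F cannot be enforced without a join — not preserved.

lossy and not dependency-preserving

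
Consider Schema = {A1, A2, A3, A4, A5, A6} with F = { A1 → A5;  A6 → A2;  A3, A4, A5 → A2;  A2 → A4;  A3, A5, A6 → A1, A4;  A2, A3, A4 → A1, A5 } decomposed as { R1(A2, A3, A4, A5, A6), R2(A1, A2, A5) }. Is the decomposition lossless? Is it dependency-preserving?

Lossless test: (A2, A5)⁺ = {A2, A4, A5}, which is a superkey of neither fragment — lossy.
Dependency preservation: the restricted closure of {A3, A5, A6} across the fragments never reaches {A1, A4}, so A3, A5, A6 → A1, A4 cannot be enforced without a join — not preserved.

lossy and not dependency-preserving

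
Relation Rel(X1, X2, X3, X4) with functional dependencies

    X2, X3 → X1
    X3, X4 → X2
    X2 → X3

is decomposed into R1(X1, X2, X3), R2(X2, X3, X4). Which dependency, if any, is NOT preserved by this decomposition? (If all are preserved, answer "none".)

X2, X3 → X1 lies within R1.
X3, X4 → X2 lies within R2.
X2 → X3 lies within R1.
Every dependency is enforceable on the fragments, so the decomposition is dependency-preserving.

none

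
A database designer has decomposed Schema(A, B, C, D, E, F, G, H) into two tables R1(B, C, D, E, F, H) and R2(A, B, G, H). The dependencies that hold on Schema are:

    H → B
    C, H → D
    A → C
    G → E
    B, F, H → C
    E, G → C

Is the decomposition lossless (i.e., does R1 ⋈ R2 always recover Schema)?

Common attributes: R1 ∩ R2 = {B, H}.
No dependency enlarges {B, H}, so (B, H)⁺ = {B, H}.
The closure contains neither all of R1 = {B, C, D, E, F, H} nor all of R2 = {A, B, G, H}, so the common attributes are not a superkey of either fragment. The join is lossy.

No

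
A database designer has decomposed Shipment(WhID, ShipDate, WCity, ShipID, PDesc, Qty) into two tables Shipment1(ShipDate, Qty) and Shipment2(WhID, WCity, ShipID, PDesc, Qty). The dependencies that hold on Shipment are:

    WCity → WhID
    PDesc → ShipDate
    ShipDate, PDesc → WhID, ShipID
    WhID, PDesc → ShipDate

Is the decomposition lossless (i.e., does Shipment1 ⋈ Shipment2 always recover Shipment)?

No

Common attributes: Shipment1 ∩ Shipment2 = {Qty}.
No dependency enlarges {Qty}, so (Qty)⁺ = {Qty}.
The closure contains neither all of Shipment1 = {ShipDate, Qty} nor all of Shipment2 = {WhID, WCity, ShipID, PDesc, Qty}, so the common attributes are not a superkey of either fragment. The join is lossy.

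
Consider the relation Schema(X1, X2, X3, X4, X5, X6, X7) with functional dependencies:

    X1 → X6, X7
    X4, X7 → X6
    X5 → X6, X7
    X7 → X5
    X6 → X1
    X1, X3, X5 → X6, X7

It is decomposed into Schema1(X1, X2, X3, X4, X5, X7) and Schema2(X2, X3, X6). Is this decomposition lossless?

Common attributes: Schema1 ∩ Schema2 = {X2, X3}.
No dependency enlarges {X2, X3}, so (X2, X3)⁺ = {X2, X3}.
The closure contains neither all of Schema1 = {X1, X2, X3, X4, X5, X7} nor all of Schema2 = {X2, X3, X6}, so the common attributes are not a superkey of either fragment. The join is lossy.

No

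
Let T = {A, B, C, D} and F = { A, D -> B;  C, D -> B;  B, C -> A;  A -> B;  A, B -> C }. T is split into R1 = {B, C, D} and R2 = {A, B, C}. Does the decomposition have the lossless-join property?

Common attributes: R1 ∩ R2 = {B, C}.
Closure of {B, C}: B, C → A applies, adding A. So (B, C)⁺ = {A, B, C}.
This closure contains every attribute of R2, so R1 ∩ R2 → R2. The join is lossless.

Yes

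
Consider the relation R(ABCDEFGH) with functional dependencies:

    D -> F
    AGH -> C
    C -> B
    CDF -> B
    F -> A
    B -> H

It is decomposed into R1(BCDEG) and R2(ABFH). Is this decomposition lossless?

No

Common attributes: R1 ∩ R2 = {B}.
Closure of {B}: B → H applies, adding H. So (B)⁺ = {BH}.
The closure contains neither all of R1 = {BCDEG} nor all of R2 = {ABFH}, so the common attributes are not a superkey of either fragment. The join is lossy.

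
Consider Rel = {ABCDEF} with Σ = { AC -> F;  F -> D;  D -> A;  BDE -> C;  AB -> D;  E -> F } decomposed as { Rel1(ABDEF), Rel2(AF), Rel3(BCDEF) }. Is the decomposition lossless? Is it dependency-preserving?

Lossless test (chase): Rows 1 and 2 agree on F; apply F→D and equate their D entries. Rows 1 and 3 agree on D; apply D→A and equate their A entries. Rows 1 and 3 agree on BDE; apply BDE→C and equate their C entries. Row 1 is now all distinguished symbols — the join is lossless.
Dependency preservation: the restricted closure of {AC} across the fragments never reaches {F}, so AC → F cannot be enforced without a join — not preserved.

lossless but not dependency-preserving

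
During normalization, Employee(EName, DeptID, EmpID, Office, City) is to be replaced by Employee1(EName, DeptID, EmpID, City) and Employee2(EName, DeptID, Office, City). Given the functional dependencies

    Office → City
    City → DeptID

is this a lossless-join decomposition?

Common attributes: Employee1 ∩ Employee2 = {EName, DeptID, City}.
No dependency enlarges {EName, DeptID, City}, so (EName, DeptID, City)⁺ = {EName, DeptID, City}.
The closure contains neither all of Employee1 = {EName, DeptID, EmpID, City} nor all of Employee2 = {EName, DeptID, Office, City}, so the common attributes are not a superkey of either fragment. The join is lossy.

No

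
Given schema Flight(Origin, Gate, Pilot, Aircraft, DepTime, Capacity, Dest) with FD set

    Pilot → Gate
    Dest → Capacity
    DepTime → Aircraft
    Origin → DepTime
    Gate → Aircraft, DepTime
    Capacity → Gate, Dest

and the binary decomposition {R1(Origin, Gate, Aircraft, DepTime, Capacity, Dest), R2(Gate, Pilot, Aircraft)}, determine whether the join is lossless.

No

Common attributes: R1 ∩ R2 = {Gate, Aircraft}.
Closure of {Gate, Aircraft}: Gate → Aircraft, DepTime applies, adding DepTime. So (Gate, Aircraft)⁺ = {Gate, Aircraft, DepTime}.
The closure contains neither all of R1 = {Origin, Gate, Aircraft, DepTime, Capacity, Dest} nor all of R2 = {Gate, Pilot, Aircraft}, so the common attributes are not a superkey of either fragment. The join is lossy.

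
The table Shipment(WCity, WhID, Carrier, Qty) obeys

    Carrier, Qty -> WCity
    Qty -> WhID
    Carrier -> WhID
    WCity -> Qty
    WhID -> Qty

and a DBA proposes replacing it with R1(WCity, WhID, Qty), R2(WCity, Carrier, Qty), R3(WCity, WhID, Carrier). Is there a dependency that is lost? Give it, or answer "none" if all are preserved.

none

Carrier, Qty → WCity lies within R2.
Qty → WhID lies within R1.
Carrier → WhID lies within R3.
WCity → Qty lies within R1.
WhID → Qty lies within R1.
Every dependency is enforceable on the fragments, so the decomposition is dependency-preserving.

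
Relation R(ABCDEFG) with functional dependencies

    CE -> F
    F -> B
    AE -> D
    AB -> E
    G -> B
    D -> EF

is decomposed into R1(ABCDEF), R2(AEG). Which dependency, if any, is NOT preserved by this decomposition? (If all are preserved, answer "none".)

G -> B

Check G → B: no single fragment contains all of {BG}, and the restricted closure of {G} across the fragments never reaches {B}.
CE → F is preserved.
F → B is preserved.
AE → D is preserved.
AB → E is preserved.
D → EF is preserved.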